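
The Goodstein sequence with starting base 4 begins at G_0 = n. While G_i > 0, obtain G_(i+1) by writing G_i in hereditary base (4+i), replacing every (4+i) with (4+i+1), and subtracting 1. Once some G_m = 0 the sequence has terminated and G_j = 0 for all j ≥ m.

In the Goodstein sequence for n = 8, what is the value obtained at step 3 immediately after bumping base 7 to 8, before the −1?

8 —HB4→ 2·4 —bump→ 2·5 = 10 —(−1)→ 9
9 —HB5→ 5 + 4 —bump→ 6 + 4 = 10 —(−1)→ 9
9 —HB6→ 6 + 3 —bump→ 7 + 3 = 10 —(−1)→ 9
9 —HB7→ 7 + 2 —bump→ 8 + 2 = 10 —(−1)→ 9

10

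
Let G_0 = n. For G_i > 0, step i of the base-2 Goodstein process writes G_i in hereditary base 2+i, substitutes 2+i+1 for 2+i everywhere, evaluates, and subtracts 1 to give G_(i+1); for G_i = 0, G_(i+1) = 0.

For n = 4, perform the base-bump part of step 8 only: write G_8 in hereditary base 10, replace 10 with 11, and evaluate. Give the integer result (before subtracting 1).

254

G_0 = 4. HB_2(4) = 2^2. Bump = 27. G_1 = 26.
G_1 = 26. HB_3(26) = 2·3^2 + 2·3 + 2. Bump = 42. G_2 = 41.
G_2 = 41. HB_4(41) = 2·4^2 + 2·4 + 1. Bump = 61. G_3 = 60.
G_3 = 60. HB_5(60) = 2·5^2 + 2·5. Bump = 84. G_4 = 83.
G_4 = 83. HB_6(83) = 2·6^2 + 6 + 5. Bump = 110. G_5 = 109.
G_5 = 109. HB_7(109) = 2·7^2 + 7 + 4. Bump = 140. G_6 = 139.
G_6 = 139. HB_8(139) = 2·8^2 + 8 + 3. Bump = 174. G_7 = 173.
G_7 = 173. HB_9(173) = 2·9^2 + 9 + 2. Bump = 212. G_8 = 211.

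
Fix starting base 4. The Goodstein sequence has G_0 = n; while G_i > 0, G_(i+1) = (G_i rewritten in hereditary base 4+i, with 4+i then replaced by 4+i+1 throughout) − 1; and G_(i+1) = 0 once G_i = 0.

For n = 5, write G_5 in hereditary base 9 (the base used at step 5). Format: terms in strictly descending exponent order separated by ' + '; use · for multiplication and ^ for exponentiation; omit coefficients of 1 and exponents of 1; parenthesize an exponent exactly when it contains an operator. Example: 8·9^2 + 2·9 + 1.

step 0: 5 = 4 + 1; sub 5 for 4: 5 + 1; = 6; G_1 = 6−1 = 5
step 1: 5 = 5; sub 6 for 5: 6; = 6; G_2 = 6−1 = 5
step 2: 5 = 5; sub 7 for 6: 5; = 5; G_3 = 5−1 = 4
step 3: 4 = 4; sub 8 for 7: 4; = 4; G_4 = 4−1 = 3
step 4: 3 = 3; sub 9 for 8: 3; = 3; G_5 = 3−1 = 2
step 5: 2 = 2; sub 10 for 9: 2; = 2; G_6 = 2−1 = 1

2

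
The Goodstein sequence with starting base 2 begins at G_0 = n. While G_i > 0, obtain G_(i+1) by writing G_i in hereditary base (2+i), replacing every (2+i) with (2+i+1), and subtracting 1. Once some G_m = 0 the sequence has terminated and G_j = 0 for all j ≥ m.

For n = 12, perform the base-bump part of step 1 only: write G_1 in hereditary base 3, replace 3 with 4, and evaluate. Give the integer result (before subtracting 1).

12 —HB2→ 2^(2 + 1) + 2^2 —bump→ 3^(3 + 1) + 3^3 = 108 —(−1)→ 107
107 —HB3→ 3^(3 + 1) + 2·3^2 + 2·3 + 2 —bump→ 4^(4 + 1) + 2·4^2 + 2·4 + 2 = 1066 —(−1)→ 1065

1066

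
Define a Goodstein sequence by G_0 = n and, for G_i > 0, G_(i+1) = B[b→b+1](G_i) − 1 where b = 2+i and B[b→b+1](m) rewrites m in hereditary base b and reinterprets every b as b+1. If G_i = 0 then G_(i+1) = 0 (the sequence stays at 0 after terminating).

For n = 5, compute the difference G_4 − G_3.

5 —HB2→ 2^2 + 1 —bump→ 3^3 + 1 = 28 —(−1)→ 27
27 —HB3→ 3^3 —bump→ 4^4 = 256 —(−1)→ 255
255 —HB4→ 3·4^3 + 3·4^2 + 3·4 + 3 —bump→ 3·5^3 + 3·5^2 + 3·5 + 3 = 468 —(−1)→ 467
467 —HB5→ 3·5^3 + 3·5^2 + 3·5 + 2 —bump→ 3·6^3 + 3·6^2 + 3·6 + 2 = 776 —(−1)→ 775

308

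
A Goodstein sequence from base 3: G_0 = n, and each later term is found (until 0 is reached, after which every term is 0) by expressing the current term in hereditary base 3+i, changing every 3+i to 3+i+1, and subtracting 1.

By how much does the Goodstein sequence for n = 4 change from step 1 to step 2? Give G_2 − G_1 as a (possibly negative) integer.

0

step 0: 4 = 3 + 1; sub 4 for 3: 4 + 1; = 5; G_1 = 5−1 = 4
step 1: 4 = 4; sub 5 for 4: 5; = 5; G_2 = 5−1 = 4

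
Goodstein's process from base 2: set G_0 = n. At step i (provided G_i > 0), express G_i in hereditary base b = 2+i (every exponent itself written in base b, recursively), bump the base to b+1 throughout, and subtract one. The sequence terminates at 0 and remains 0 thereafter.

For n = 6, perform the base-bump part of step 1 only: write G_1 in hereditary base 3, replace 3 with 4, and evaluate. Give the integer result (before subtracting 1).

(0) 6|_2 = 2^2 + 2 ↦ 3^3 + 3|_3 = 30 ⇒ 29
(1) 29|_3 = 3^3 + 2 ↦ 4^4 + 2|_4 = 258 ⇒ 257

258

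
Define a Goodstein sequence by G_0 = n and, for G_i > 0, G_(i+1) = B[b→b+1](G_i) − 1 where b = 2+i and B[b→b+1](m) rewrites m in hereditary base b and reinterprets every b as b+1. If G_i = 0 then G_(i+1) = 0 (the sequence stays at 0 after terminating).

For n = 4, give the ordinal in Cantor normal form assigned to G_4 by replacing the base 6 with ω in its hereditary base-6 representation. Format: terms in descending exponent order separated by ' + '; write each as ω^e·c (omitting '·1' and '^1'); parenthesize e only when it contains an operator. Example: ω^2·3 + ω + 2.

ω^2·2 + ω + 5

i=0: 4 = 2^2 (b=2); 2→3: 3^3 = 27; 27−1 = 26
i=1: 26 = 2·3^2 + 2·3 + 2 (b=3); 3→4: 2·4^2 + 2·4 + 2 = 42; 42−1 = 41
i=2: 41 = 2·4^2 + 2·4 + 1 (b=4); 4→5: 2·5^2 + 2·5 + 1 = 61; 61−1 = 60
i=3: 60 = 2·5^2 + 2·5 (b=5); 5→6: 2·6^2 + 2·6 = 84; 84−1 = 83
i=4: 83 = 2·6^2 + 6 + 5 (b=6); 6→7: 2·7^2 + 7 + 5 = 110; 110−1 = 109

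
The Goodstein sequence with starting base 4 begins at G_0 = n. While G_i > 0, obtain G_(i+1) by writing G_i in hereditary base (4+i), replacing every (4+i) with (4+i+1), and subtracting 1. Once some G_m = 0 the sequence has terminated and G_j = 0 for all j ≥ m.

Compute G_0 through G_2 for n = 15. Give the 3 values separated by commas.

15, 17, 19

G_0 = 15. HB_4(15) = 3·4 + 3. Bump = 18. G_1 = 17.
G_1 = 17. HB_5(17) = 3·5 + 2. Bump = 20. G_2 = 19.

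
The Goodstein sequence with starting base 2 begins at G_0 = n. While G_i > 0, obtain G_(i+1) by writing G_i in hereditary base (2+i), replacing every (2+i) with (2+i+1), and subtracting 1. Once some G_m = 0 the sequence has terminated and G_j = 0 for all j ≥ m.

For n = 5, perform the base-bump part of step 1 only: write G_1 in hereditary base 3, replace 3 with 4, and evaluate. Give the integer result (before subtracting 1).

5 —HB2→ 2^2 + 1 —bump→ 3^3 + 1 = 28 —(−1)→ 27
27 —HB3→ 3^3 —bump→ 4^4 = 256 —(−1)→ 255

256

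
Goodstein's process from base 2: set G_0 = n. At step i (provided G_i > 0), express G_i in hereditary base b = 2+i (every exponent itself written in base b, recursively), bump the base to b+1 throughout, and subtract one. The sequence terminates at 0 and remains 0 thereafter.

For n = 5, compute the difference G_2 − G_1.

228

[0] 5 ≡ 2^2 + 1 (base 2). Lift 3: 28. −1: 27.
[1] 27 ≡ 3^3 (base 3). Lift 4: 256. −1: 255.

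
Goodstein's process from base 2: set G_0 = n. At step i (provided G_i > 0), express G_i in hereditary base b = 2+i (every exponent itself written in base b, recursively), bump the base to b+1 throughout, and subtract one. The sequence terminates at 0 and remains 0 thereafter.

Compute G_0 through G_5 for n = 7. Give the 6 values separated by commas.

7, 30, 259, 3127, 46657, 823543

step 0: 7 = 2^2 + 2 + 1; sub 3 for 2: 3^3 + 3 + 1; = 31; G_1 = 31−1 = 30
step 1: 30 = 3^3 + 3; sub 4 for 3: 4^4 + 4; = 260; G_2 = 260−1 = 259
step 2: 259 = 4^4 + 3; sub 5 for 4: 5^5 + 3; = 3128; G_3 = 3128−1 = 3127
step 3: 3127 = 5^5 + 2; sub 6 for 5: 6^6 + 2; = 46658; G_4 = 46658−1 = 46657
step 4: 46657 = 6^6 + 1; sub 7 for 6: 7^7 + 1; = 823544; G_5 = 823544−1 = 823543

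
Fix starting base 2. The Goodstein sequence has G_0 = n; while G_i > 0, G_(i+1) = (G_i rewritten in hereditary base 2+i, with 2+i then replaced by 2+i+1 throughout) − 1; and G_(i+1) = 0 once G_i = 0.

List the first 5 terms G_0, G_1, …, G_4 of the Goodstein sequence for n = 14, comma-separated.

i=0: 14 = 2^(2 + 1) + 2^2 + 2 (b=2); 2→3: 3^(3 + 1) + 3^3 + 3 = 111; 111−1 = 110
i=1: 110 = 3^(3 + 1) + 3^3 + 2 (b=3); 3→4: 4^(4 + 1) + 4^4 + 2 = 1282; 1282−1 = 1281
i=2: 1281 = 4^(4 + 1) + 4^4 + 1 (b=4); 4→5: 5^(5 + 1) + 5^5 + 1 = 18751; 18751−1 = 18750
i=3: 18750 = 5^(5 + 1) + 5^5 (b=5); 5→6: 6^(6 + 1) + 6^6 = 326592; 326592−1 = 326591

14, 110, 1281, 18750, 326591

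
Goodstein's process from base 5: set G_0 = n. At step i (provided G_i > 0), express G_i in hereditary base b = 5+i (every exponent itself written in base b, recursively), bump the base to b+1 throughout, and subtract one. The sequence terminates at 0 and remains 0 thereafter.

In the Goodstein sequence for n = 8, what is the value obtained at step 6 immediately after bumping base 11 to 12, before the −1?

6

step 0: 8 = 5 + 3; sub 6 for 5: 6 + 3; = 9; G_1 = 9−1 = 8
step 1: 8 = 6 + 2; sub 7 for 6: 7 + 2; = 9; G_2 = 9−1 = 8
step 2: 8 = 7 + 1; sub 8 for 7: 8 + 1; = 9; G_3 = 9−1 = 8
step 3: 8 = 8; sub 9 for 8: 9; = 9; G_4 = 9−1 = 8
step 4: 8 = 8; sub 10 for 9: 8; = 8; G_5 = 8−1 = 7
step 5: 7 = 7; sub 11 for 10: 7; = 7; G_6 = 7−1 = 6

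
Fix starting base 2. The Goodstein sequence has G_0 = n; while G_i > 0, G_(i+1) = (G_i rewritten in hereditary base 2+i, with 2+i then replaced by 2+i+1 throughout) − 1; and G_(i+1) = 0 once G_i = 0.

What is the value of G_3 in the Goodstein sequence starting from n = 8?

base 2: 8 = 2^(2 + 1); at 3: 3^(3 + 1) = 81; next = 80
base 3: 80 = 2·3^3 + 2·3^2 + 2·3 + 2; at 4: 2·4^4 + 2·4^2 + 2·4 + 2 = 554; next = 553
base 4: 553 = 2·4^4 + 2·4^2 + 2·4 + 1; at 5: 2·5^5 + 2·5^2 + 2·5 + 1 = 6311; next = 6310
base 5: 6310 = 2·5^5 + 2·5^2 + 2·5; at 6: 2·6^6 + 2·6^2 + 2·6 = 93396; next = 93395

6310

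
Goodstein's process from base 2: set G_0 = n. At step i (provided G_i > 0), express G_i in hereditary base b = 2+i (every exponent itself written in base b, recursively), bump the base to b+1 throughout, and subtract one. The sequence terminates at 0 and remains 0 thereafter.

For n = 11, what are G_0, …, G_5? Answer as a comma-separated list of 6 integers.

11, 84, 1027, 15627, 279937, 5764801

11 —HB2→ 2^(2 + 1) + 2 + 1 —bump→ 3^(3 + 1) + 3 + 1 = 85 —(−1)→ 84
84 —HB3→ 3^(3 + 1) + 3 —bump→ 4^(4 + 1) + 4 = 1028 —(−1)→ 1027
1027 —HB4→ 4^(4 + 1) + 3 —bump→ 5^(5 + 1) + 3 = 15628 —(−1)→ 15627
15627 —HB5→ 5^(5 + 1) + 2 —bump→ 6^(6 + 1) + 2 = 279938 —(−1)→ 279937
279937 —HB6→ 6^(6 + 1) + 1 —bump→ 7^(7 + 1) + 1 = 5764802 —(−1)→ 5764801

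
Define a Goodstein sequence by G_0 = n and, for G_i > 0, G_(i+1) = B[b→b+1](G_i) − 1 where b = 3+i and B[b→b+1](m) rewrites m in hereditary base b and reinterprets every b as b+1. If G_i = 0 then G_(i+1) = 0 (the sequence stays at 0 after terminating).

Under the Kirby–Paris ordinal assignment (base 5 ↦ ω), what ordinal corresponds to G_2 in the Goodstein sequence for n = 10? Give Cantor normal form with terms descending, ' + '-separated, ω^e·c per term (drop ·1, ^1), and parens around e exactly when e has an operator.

i=0: 10 = 3^2 + 1 (b=3); 3→4: 4^2 + 1 = 17; 17−1 = 16
i=1: 16 = 4^2 (b=4); 4→5: 5^2 = 25; 25−1 = 24
i=2: 24 = 4·5 + 4 (b=5); 5→6: 4·6 + 4 = 28; 28−1 = 27

ω·4 + 4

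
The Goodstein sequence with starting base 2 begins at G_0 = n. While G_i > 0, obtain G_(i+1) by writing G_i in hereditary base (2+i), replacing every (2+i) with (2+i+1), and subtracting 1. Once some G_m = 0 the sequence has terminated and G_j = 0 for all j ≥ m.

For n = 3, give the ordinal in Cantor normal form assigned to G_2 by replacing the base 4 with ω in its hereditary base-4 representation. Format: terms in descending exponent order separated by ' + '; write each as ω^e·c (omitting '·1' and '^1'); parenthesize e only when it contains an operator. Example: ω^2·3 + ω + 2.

i=0: 3 = 2 + 1 (b=2); 2→3: 3 + 1 = 4; 4−1 = 3
i=1: 3 = 3 (b=3); 3→4: 4 = 4; 4−1 = 3
i=2: 3 = 3 (b=4); 4→5: 3 = 3; 3−1 = 2

3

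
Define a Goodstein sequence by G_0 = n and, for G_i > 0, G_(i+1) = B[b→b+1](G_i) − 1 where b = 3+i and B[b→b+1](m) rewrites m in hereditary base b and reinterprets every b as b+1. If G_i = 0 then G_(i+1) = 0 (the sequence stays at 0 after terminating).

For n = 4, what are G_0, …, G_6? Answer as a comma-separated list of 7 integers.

base 3: 4 = 3 + 1; at 4: 4 + 1 = 5; next = 4
base 4: 4 = 4; at 5: 5 = 5; next = 4
base 5: 4 = 4; at 6: 4 = 4; next = 3
base 6: 3 = 3; at 7: 3 = 3; next = 2
base 7: 2 = 2; at 8: 2 = 2; next = 1
base 8: 1 = 1; at 9: 1 = 1; next = 0

4, 4, 4, 3, 2, 1, 0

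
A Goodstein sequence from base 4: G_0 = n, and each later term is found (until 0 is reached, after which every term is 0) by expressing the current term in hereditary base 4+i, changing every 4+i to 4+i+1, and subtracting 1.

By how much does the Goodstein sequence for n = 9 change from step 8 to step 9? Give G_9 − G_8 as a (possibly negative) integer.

G_0 = 9. HB_4(9) = 2·4 + 1. Bump = 11. G_1 = 10.
G_1 = 10. HB_5(10) = 2·5. Bump = 12. G_2 = 11.
G_2 = 11. HB_6(11) = 6 + 5. Bump = 12. G_3 = 11.
G_3 = 11. HB_7(11) = 7 + 4. Bump = 12. G_4 = 11.
G_4 = 11. HB_8(11) = 8 + 3. Bump = 12. G_5 = 11.
G_5 = 11. HB_9(11) = 9 + 2. Bump = 12. G_6 = 11.
G_6 = 11. HB_10(11) = 10 + 1. Bump = 12. G_7 = 11.
G_7 = 11. HB_11(11) = 11. Bump = 12. G_8 = 11.
G_8 = 11. HB_12(11) = 11. Bump = 11. G_9 = 10.

-1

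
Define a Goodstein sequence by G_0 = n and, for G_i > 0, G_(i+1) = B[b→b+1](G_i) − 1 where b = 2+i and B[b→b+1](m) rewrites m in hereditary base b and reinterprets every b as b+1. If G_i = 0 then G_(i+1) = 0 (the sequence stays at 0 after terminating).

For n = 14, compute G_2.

1281

14 —HB2→ 2^(2 + 1) + 2^2 + 2 —bump→ 3^(3 + 1) + 3^3 + 3 = 111 —(−1)→ 110
110 —HB3→ 3^(3 + 1) + 3^3 + 2 —bump→ 4^(4 + 1) + 4^4 + 2 = 1282 —(−1)→ 1281
1281 —HB4→ 4^(4 + 1) + 4^4 + 1 —bump→ 5^(5 + 1) + 5^5 + 1 = 18751 —(−1)→ 18750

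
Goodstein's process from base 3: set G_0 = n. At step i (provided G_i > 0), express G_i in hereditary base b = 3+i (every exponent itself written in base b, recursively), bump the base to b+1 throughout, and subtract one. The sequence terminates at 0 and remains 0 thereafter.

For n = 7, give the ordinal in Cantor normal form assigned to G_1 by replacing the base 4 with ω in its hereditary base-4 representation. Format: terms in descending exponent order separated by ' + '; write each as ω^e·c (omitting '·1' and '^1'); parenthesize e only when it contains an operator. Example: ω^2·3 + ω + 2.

step 0: 7 = 2·3 + 1; sub 4 for 3: 2·4 + 1; = 9; G_1 = 9−1 = 8
step 1: 8 = 2·4; sub 5 for 4: 2·5; = 10; G_2 = 10−1 = 9

ω·2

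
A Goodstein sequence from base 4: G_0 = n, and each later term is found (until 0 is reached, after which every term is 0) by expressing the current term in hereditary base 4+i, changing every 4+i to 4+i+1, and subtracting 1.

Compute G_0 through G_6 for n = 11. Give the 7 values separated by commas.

G_0=11  [base 4] 2·4 + 3  →[4↦5]→  2·5 + 3 = 13  −1 ⇒ G_1=12
G_1=12  [base 5] 2·5 + 2  →[5↦6]→  2·6 + 2 = 14  −1 ⇒ G_2=13
G_2=13  [base 6] 2·6 + 1  →[6↦7]→  2·7 + 1 = 15  −1 ⇒ G_3=14
G_3=14  [base 7] 2·7  →[7↦8]→  2·8 = 16  −1 ⇒ G_4=15
G_4=15  [base 8] 8 + 7  →[8↦9]→  9 + 7 = 16  −1 ⇒ G_5=15
G_5=15  [base 9] 9 + 6  →[9↦10]→  10 + 6 = 16  −1 ⇒ G_6=15

11, 12, 13, 14, 15, 15, 15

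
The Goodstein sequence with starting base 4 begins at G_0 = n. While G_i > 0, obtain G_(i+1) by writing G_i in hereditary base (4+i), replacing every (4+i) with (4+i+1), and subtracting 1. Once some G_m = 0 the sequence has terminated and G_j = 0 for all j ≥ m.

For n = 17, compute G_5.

[0] 17 ≡ 4^2 + 1 (base 4). Lift 5: 26. −1: 25.
[1] 25 ≡ 5^2 (base 5). Lift 6: 36. −1: 35.
[2] 35 ≡ 5·6 + 5 (base 6). Lift 7: 40. −1: 39.
[3] 39 ≡ 5·7 + 4 (base 7). Lift 8: 44. −1: 43.
[4] 43 ≡ 5·8 + 3 (base 8). Lift 9: 48. −1: 47.
[5] 47 ≡ 5·9 + 2 (base 9). Lift 10: 52. −1: 51.

47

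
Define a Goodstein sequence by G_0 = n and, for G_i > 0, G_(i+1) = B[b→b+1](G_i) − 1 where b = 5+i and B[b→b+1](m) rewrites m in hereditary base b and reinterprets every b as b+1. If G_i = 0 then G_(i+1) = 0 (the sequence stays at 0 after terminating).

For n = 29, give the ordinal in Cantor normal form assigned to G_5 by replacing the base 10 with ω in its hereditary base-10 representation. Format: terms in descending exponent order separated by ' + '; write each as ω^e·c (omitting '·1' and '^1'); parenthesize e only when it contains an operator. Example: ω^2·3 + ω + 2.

ω·9 + 9

29 —HB5→ 5^2 + 4 —bump→ 6^2 + 4 = 40 —(−1)→ 39
39 —HB6→ 6^2 + 3 —bump→ 7^2 + 3 = 52 —(−1)→ 51
51 —HB7→ 7^2 + 2 —bump→ 8^2 + 2 = 66 —(−1)→ 65
65 —HB8→ 8^2 + 1 —bump→ 9^2 + 1 = 82 —(−1)→ 81
81 —HB9→ 9^2 —bump→ 10^2 = 100 —(−1)→ 99
99 —HB10→ 9·10 + 9 —bump→ 9·11 + 9 = 108 —(−1)→ 107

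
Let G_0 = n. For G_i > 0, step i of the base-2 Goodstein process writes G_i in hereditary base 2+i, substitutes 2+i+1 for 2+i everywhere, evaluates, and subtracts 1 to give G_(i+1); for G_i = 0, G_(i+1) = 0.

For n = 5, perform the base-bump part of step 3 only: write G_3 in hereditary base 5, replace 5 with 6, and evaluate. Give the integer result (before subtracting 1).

776

step 0: 5 = 2^2 + 1; sub 3 for 2: 3^3 + 1; = 28; G_1 = 28−1 = 27
step 1: 27 = 3^3; sub 4 for 3: 4^4; = 256; G_2 = 256−1 = 255
step 2: 255 = 3·4^3 + 3·4^2 + 3·4 + 3; sub 5 for 4: 3·5^3 + 3·5^2 + 3·5 + 3; = 468; G_3 = 468−1 = 467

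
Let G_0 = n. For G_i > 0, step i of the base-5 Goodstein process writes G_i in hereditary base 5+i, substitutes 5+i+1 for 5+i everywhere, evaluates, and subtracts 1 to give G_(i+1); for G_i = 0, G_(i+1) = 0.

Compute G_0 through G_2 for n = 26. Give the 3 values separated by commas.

26, 36, 48

[0] 26 ≡ 5^2 + 1 (base 5). Lift 6: 37. −1: 36.
[1] 36 ≡ 6^2 (base 6). Lift 7: 49. −1: 48.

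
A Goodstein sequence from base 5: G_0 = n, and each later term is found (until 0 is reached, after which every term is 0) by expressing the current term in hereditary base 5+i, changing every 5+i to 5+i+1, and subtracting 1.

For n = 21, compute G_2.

(0) 21|_5 = 4·5 + 1 ↦ 4·6 + 1|_6 = 25 ⇒ 24
(1) 24|_6 = 4·6 ↦ 4·7|_7 = 28 ⇒ 27
(2) 27|_7 = 3·7 + 6 ↦ 3·8 + 6|_8 = 30 ⇒ 29

27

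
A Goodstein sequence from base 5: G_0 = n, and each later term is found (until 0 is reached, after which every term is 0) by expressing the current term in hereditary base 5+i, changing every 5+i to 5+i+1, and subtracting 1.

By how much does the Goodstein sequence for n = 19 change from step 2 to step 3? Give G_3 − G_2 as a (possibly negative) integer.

step 0: 19 = 3·5 + 4; sub 6 for 5: 3·6 + 4; = 22; G_1 = 22−1 = 21
step 1: 21 = 3·6 + 3; sub 7 for 6: 3·7 + 3; = 24; G_2 = 24−1 = 23
step 2: 23 = 3·7 + 2; sub 8 for 7: 3·8 + 2; = 26; G_3 = 26−1 = 25

2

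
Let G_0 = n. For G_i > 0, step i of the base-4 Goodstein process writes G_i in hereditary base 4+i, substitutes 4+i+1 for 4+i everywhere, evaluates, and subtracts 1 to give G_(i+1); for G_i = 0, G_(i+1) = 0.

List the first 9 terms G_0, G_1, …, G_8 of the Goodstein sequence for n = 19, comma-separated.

19, 27, 37, 49, 63, 69, 75, 81, 87

19 —HB4→ 4^2 + 3 —bump→ 5^2 + 3 = 28 —(−1)→ 27
27 —HB5→ 5^2 + 2 —bump→ 6^2 + 2 = 38 —(−1)→ 37
37 —HB6→ 6^2 + 1 —bump→ 7^2 + 1 = 50 —(−1)→ 49
49 —HB7→ 7^2 —bump→ 8^2 = 64 —(−1)→ 63
63 —HB8→ 7·8 + 7 —bump→ 7·9 + 7 = 70 —(−1)→ 69
69 —HB9→ 7·9 + 6 —bump→ 7·10 + 6 = 76 —(−1)→ 75
75 —HB10→ 7·10 + 5 —bump→ 7·11 + 5 = 82 —(−1)→ 81
81 —HB11→ 7·11 + 4 —bump→ 7·12 + 4 = 88 —(−1)→ 87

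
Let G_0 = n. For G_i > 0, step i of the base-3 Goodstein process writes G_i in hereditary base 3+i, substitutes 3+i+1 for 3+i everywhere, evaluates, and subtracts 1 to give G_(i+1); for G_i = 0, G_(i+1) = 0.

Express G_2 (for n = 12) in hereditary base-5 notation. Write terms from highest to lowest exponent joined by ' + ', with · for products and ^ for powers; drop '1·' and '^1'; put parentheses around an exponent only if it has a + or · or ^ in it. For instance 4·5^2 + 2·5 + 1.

i=0: 12 = 3^2 + 3 (b=3); 3→4: 4^2 + 4 = 20; 20−1 = 19
i=1: 19 = 4^2 + 3 (b=4); 4→5: 5^2 + 3 = 28; 28−1 = 27
i=2: 27 = 5^2 + 2 (b=5); 5→6: 6^2 + 2 = 38; 38−1 = 37

5^2 + 2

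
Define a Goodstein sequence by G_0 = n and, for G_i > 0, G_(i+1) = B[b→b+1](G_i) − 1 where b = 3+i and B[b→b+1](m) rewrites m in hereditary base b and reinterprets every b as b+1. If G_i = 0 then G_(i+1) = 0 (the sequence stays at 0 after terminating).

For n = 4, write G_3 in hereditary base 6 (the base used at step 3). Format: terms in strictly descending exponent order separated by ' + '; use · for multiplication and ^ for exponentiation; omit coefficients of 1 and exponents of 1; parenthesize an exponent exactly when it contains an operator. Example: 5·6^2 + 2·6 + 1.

3

G_0 = 4. HB_3(4) = 3 + 1. Bump = 5. G_1 = 4.
G_1 = 4. HB_4(4) = 4. Bump = 5. G_2 = 4.
G_2 = 4. HB_5(4) = 4. Bump = 4. G_3 = 3.
G_3 = 3. HB_6(3) = 3. Bump = 3. G_4 = 2.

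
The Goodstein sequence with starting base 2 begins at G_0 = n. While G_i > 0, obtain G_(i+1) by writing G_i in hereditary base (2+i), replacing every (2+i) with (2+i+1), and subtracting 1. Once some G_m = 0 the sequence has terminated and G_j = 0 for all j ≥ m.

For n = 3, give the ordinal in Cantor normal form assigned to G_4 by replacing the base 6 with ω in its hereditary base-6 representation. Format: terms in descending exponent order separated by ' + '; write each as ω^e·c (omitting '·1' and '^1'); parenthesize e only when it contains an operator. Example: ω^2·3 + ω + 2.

i=0: 3 = 2 + 1 (b=2); 2→3: 3 + 1 = 4; 4−1 = 3
i=1: 3 = 3 (b=3); 3→4: 4 = 4; 4−1 = 3
i=2: 3 = 3 (b=4); 4→5: 3 = 3; 3−1 = 2
i=3: 2 = 2 (b=5); 5→6: 2 = 2; 2−1 = 1
i=4: 1 = 1 (b=6); 6→7: 1 = 1; 1−1 = 0

1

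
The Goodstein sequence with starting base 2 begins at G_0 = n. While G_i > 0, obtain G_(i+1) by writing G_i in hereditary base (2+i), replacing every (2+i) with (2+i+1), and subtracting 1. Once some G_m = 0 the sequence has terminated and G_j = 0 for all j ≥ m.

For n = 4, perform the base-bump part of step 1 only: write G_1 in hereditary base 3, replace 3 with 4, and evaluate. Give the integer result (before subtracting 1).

step 0: 4 = 2^2; sub 3 for 2: 3^3; = 27; G_1 = 27−1 = 26
step 1: 26 = 2·3^2 + 2·3 + 2; sub 4 for 3: 2·4^2 + 2·4 + 2; = 42; G_2 = 42−1 = 41

42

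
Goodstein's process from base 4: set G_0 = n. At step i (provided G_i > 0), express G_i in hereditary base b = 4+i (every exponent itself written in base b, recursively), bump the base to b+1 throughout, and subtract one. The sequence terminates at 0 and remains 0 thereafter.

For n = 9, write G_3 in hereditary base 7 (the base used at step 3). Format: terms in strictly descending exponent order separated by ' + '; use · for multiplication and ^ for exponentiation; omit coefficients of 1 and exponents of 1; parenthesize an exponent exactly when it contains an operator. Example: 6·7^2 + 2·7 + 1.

7 + 4

base 4: 9 = 2·4 + 1; at 5: 2·5 + 1 = 11; next = 10
base 5: 10 = 2·5; at 6: 2·6 = 12; next = 11
base 6: 11 = 6 + 5; at 7: 7 + 5 = 12; next = 11
base 7: 11 = 7 + 4; at 8: 8 + 4 = 12; next = 11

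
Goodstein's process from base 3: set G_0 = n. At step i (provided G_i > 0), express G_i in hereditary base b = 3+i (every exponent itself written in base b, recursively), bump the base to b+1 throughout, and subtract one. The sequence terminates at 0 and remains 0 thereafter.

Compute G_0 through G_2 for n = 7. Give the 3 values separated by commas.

7 —HB3→ 2·3 + 1 —bump→ 2·4 + 1 = 9 —(−1)→ 8
8 —HB4→ 2·4 —bump→ 2·5 = 10 —(−1)→ 9

7, 8, 9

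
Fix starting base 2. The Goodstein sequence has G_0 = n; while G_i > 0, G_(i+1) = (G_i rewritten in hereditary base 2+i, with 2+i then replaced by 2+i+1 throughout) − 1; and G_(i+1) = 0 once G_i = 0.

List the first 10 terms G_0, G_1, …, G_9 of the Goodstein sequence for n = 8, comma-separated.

8, 80, 553, 6310, 93395, 1647195, 33554571, 774841151, 20000000211, 570623341475

G_0 = 8. HB_2(8) = 2^(2 + 1). Bump = 81. G_1 = 80.
G_1 = 80. HB_3(80) = 2·3^3 + 2·3^2 + 2·3 + 2. Bump = 554. G_2 = 553.
G_2 = 553. HB_4(553) = 2·4^4 + 2·4^2 + 2·4 + 1. Bump = 6311. G_3 = 6310.
G_3 = 6310. HB_5(6310) = 2·5^5 + 2·5^2 + 2·5. Bump = 93396. G_4 = 93395.
G_4 = 93395. HB_6(93395) = 2·6^6 + 2·6^2 + 6 + 5. Bump = 1647196. G_5 = 1647195.
G_5 = 1647195. HB_7(1647195) = 2·7^7 + 2·7^2 + 7 + 4. Bump = 33554572. G_6 = 33554571.
G_6 = 33554571. HB_8(33554571) = 2·8^8 + 2·8^2 + 8 + 3. Bump = 774841152. G_7 = 774841151.
G_7 = 774841151. HB_9(774841151) = 2·9^9 + 2·9^2 + 9 + 2. Bump = 20000000212. G_8 = 20000000211.
G_8 = 20000000211. HB_10(20000000211) = 2·10^10 + 2·10^2 + 10 + 1. Bump = 570623341476. G_9 = 570623341475.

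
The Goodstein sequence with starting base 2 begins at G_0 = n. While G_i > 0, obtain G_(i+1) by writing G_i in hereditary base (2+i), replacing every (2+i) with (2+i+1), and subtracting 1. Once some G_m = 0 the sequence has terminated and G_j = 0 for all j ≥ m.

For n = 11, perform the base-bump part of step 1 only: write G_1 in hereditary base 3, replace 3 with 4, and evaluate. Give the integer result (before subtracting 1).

1028

G_0=11  [base 2] 2^(2 + 1) + 2 + 1  →[2↦3]→  3^(3 + 1) + 3 + 1 = 85  −1 ⇒ G_1=84
G_1=84  [base 3] 3^(3 + 1) + 3  →[3↦4]→  4^(4 + 1) + 4 = 1028  −1 ⇒ G_2=1027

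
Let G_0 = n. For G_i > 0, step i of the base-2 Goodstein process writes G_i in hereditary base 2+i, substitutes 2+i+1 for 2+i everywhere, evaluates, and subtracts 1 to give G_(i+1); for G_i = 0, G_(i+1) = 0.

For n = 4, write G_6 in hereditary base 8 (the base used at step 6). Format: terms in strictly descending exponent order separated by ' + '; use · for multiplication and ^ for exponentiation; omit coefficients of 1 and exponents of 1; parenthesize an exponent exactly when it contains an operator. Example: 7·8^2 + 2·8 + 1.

2·8^2 + 8 + 3

step 0: 4 = 2^2; sub 3 for 2: 3^3; = 27; G_1 = 27−1 = 26
step 1: 26 = 2·3^2 + 2·3 + 2; sub 4 for 3: 2·4^2 + 2·4 + 2; = 42; G_2 = 42−1 = 41
step 2: 41 = 2·4^2 + 2·4 + 1; sub 5 for 4: 2·5^2 + 2·5 + 1; = 61; G_3 = 61−1 = 60
step 3: 60 = 2·5^2 + 2·5; sub 6 for 5: 2·6^2 + 2·6; = 84; G_4 = 84−1 = 83
step 4: 83 = 2·6^2 + 6 + 5; sub 7 for 6: 2·7^2 + 7 + 5; = 110; G_5 = 110−1 = 109
step 5: 109 = 2·7^2 + 7 + 4; sub 8 for 7: 2·8^2 + 8 + 4; = 140; G_6 = 140−1 = 139
step 6: 139 = 2·8^2 + 8 + 3; sub 9 for 8: 2·9^2 + 9 + 3; = 174; G_7 = 174−1 = 173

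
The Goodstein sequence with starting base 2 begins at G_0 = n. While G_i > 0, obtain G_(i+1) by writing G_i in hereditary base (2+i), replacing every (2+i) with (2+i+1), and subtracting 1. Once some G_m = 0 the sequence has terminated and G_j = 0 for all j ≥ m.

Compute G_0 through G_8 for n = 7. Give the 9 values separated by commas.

7, 30, 259, 3127, 46657, 823543, 16777215, 37665879, 77777775

G_0 = 7. HB_2(7) = 2^2 + 2 + 1. Bump = 31. G_1 = 30.
G_1 = 30. HB_3(30) = 3^3 + 3. Bump = 260. G_2 = 259.
G_2 = 259. HB_4(259) = 4^4 + 3. Bump = 3128. G_3 = 3127.
G_3 = 3127. HB_5(3127) = 5^5 + 2. Bump = 46658. G_4 = 46657.
G_4 = 46657. HB_6(46657) = 6^6 + 1. Bump = 823544. G_5 = 823543.
G_5 = 823543. HB_7(823543) = 7^7. Bump = 16777216. G_6 = 16777215.
G_6 = 16777215. HB_8(16777215) = 7·8^7 + 7·8^6 + 7·8^5 + 7·8^4 + 7·8^3 + 7·8^2 + 7·8 + 7. Bump = 37665880. G_7 = 37665879.
G_7 = 37665879. HB_9(37665879) = 7·9^7 + 7·9^6 + 7·9^5 + 7·9^4 + 7·9^3 + 7·9^2 + 7·9 + 6. Bump = 77777776. G_8 = 77777775.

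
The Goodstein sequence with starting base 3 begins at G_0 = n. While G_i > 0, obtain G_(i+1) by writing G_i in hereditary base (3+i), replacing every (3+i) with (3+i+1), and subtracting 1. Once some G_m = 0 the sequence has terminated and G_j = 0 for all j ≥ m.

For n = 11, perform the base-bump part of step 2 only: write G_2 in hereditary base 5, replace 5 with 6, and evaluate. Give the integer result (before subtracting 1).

36

i=0: 11 = 3^2 + 2 (b=3); 3→4: 4^2 + 2 = 18; 18−1 = 17
i=1: 17 = 4^2 + 1 (b=4); 4→5: 5^2 + 1 = 26; 26−1 = 25
i=2: 25 = 5^2 (b=5); 5→6: 6^2 = 36; 36−1 = 35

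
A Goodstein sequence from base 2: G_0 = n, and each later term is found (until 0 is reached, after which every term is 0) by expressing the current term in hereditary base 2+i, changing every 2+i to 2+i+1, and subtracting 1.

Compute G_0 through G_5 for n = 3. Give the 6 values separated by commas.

3 —HB2→ 2 + 1 —bump→ 3 + 1 = 4 —(−1)→ 3
3 —HB3→ 3 —bump→ 4 = 4 —(−1)→ 3
3 —HB4→ 3 —bump→ 3 = 3 —(−1)→ 2
2 —HB5→ 2 —bump→ 2 = 2 —(−1)→ 1
1 —HB6→ 1 —bump→ 1 = 1 —(−1)→ 0

3, 3, 3, 2, 1, 0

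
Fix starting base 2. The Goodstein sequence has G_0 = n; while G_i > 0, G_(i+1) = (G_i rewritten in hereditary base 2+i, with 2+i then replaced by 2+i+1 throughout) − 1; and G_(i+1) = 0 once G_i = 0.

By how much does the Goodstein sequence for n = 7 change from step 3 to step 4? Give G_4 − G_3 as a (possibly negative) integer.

43530

[0] 7 ≡ 2^2 + 2 + 1 (base 2). Lift 3: 31. −1: 30.
[1] 30 ≡ 3^3 + 3 (base 3). Lift 4: 260. −1: 259.
[2] 259 ≡ 4^4 + 3 (base 4). Lift 5: 3128. −1: 3127.
[3] 3127 ≡ 5^5 + 2 (base 5). Lift 6: 46658. −1: 46657.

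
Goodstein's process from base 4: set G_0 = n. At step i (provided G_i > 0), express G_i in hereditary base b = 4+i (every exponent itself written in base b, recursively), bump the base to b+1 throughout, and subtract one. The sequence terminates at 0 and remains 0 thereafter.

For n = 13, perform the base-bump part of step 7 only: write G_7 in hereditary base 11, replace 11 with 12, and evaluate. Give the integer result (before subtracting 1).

24

[0] 13 ≡ 3·4 + 1 (base 4). Lift 5: 16. −1: 15.
[1] 15 ≡ 3·5 (base 5). Lift 6: 18. −1: 17.
[2] 17 ≡ 2·6 + 5 (base 6). Lift 7: 19. −1: 18.
[3] 18 ≡ 2·7 + 4 (base 7). Lift 8: 20. −1: 19.
[4] 19 ≡ 2·8 + 3 (base 8). Lift 9: 21. −1: 20.
[5] 20 ≡ 2·9 + 2 (base 9). Lift 10: 22. −1: 21.
[6] 21 ≡ 2·10 + 1 (base 10). Lift 11: 23. −1: 22.
[7] 22 ≡ 2·11 (base 11). Lift 12: 24. −1: 23.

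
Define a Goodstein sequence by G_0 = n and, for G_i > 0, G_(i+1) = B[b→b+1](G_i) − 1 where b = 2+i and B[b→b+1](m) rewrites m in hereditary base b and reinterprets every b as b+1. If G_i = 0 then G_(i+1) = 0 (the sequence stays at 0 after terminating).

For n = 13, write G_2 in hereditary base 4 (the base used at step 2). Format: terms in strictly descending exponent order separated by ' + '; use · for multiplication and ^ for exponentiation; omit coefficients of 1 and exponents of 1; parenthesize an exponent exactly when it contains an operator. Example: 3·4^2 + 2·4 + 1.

4^(4 + 1) + 3·4^3 + 3·4^2 + 3·4 + 3

base 2: 13 = 2^(2 + 1) + 2^2 + 1; at 3: 3^(3 + 1) + 3^3 + 1 = 109; next = 108
base 3: 108 = 3^(3 + 1) + 3^3; at 4: 4^(4 + 1) + 4^4 = 1280; next = 1279
base 4: 1279 = 4^(4 + 1) + 3·4^3 + 3·4^2 + 3·4 + 3; at 5: 5^(5 + 1) + 3·5^3 + 3·5^2 + 3·5 + 3 = 16093; next = 16092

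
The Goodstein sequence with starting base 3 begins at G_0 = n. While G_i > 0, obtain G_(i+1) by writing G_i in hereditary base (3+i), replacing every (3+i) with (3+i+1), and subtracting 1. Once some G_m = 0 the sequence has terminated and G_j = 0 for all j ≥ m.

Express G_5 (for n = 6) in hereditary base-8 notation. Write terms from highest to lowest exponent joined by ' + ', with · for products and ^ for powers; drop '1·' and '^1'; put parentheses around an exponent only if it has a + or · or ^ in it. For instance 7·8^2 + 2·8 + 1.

7

step 0: 6 = 2·3; sub 4 for 3: 2·4; = 8; G_1 = 8−1 = 7
step 1: 7 = 4 + 3; sub 5 for 4: 5 + 3; = 8; G_2 = 8−1 = 7
step 2: 7 = 5 + 2; sub 6 for 5: 6 + 2; = 8; G_3 = 8−1 = 7
step 3: 7 = 6 + 1; sub 7 for 6: 7 + 1; = 8; G_4 = 8−1 = 7
step 4: 7 = 7; sub 8 for 7: 8; = 8; G_5 = 8−1 = 7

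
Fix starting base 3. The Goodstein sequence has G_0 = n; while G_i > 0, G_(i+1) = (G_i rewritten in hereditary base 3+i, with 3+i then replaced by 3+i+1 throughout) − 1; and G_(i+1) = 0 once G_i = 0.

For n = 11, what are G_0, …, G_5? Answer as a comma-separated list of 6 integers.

11, 17, 25, 35, 39, 43

(0) 11|_3 = 3^2 + 2 ↦ 4^2 + 2|_4 = 18 ⇒ 17
(1) 17|_4 = 4^2 + 1 ↦ 5^2 + 1|_5 = 26 ⇒ 25
(2) 25|_5 = 5^2 ↦ 6^2|_6 = 36 ⇒ 35
(3) 35|_6 = 5·6 + 5 ↦ 5·7 + 5|_7 = 40 ⇒ 39
(4) 39|_7 = 5·7 + 4 ↦ 5·8 + 4|_8 = 44 ⇒ 43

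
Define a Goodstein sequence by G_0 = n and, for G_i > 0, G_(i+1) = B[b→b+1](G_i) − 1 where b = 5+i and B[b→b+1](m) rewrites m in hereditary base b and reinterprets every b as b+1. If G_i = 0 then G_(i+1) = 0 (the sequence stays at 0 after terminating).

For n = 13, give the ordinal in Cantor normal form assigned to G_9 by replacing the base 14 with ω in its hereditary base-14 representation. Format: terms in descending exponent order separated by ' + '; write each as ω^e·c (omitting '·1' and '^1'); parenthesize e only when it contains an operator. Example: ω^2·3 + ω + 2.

[0] 13 ≡ 2·5 + 3 (base 5). Lift 6: 15. −1: 14.
[1] 14 ≡ 2·6 + 2 (base 6). Lift 7: 16. −1: 15.
[2] 15 ≡ 2·7 + 1 (base 7). Lift 8: 17. −1: 16.
[3] 16 ≡ 2·8 (base 8). Lift 9: 18. −1: 17.
[4] 17 ≡ 9 + 8 (base 9). Lift 10: 18. −1: 17.
[5] 17 ≡ 10 + 7 (base 10). Lift 11: 18. −1: 17.
[6] 17 ≡ 11 + 6 (base 11). Lift 12: 18. −1: 17.
[7] 17 ≡ 12 + 5 (base 12). Lift 13: 18. −1: 17.
[8] 17 ≡ 13 + 4 (base 13). Lift 14: 18. −1: 17.

ω + 3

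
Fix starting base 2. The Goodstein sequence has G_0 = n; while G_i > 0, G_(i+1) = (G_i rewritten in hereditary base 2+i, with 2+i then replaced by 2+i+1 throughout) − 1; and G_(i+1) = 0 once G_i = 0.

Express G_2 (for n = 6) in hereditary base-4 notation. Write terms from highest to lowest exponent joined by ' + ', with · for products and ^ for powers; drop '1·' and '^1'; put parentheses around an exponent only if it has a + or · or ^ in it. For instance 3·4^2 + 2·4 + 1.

4^4 + 1

G_0 = 6. HB_2(6) = 2^2 + 2. Bump = 30. G_1 = 29.
G_1 = 29. HB_3(29) = 3^3 + 2. Bump = 258. G_2 = 257.
G_2 = 257. HB_4(257) = 4^4 + 1. Bump = 3126. G_3 = 3125.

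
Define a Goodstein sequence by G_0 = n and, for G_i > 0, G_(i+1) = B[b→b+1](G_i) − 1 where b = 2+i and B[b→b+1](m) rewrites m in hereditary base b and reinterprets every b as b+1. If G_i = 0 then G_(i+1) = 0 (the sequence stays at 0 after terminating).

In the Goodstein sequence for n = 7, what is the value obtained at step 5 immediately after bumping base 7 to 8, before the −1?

16777216

7 —HB2→ 2^2 + 2 + 1 —bump→ 3^3 + 3 + 1 = 31 —(−1)→ 30
30 —HB3→ 3^3 + 3 —bump→ 4^4 + 4 = 260 —(−1)→ 259
259 —HB4→ 4^4 + 3 —bump→ 5^5 + 3 = 3128 —(−1)→ 3127
3127 —HB5→ 5^5 + 2 —bump→ 6^6 + 2 = 46658 —(−1)→ 46657
46657 —HB6→ 6^6 + 1 —bump→ 7^7 + 1 = 823544 —(−1)→ 823543
823543 —HB7→ 7^7 —bump→ 8^8 = 16777216 —(−1)→ 16777215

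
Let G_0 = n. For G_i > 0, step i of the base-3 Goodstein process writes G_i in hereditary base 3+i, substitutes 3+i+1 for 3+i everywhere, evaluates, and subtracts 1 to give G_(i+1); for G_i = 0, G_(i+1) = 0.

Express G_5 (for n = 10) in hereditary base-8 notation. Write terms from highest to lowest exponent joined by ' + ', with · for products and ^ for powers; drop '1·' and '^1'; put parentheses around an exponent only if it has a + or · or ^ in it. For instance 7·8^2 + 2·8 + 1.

4·8 + 1

(0) 10|_3 = 3^2 + 1 ↦ 4^2 + 1|_4 = 17 ⇒ 16
(1) 16|_4 = 4^2 ↦ 5^2|_5 = 25 ⇒ 24
(2) 24|_5 = 4·5 + 4 ↦ 4·6 + 4|_6 = 28 ⇒ 27
(3) 27|_6 = 4·6 + 3 ↦ 4·7 + 3|_7 = 31 ⇒ 30
(4) 30|_7 = 4·7 + 2 ↦ 4·8 + 2|_8 = 34 ⇒ 33
(5) 33|_8 = 4·8 + 1 ↦ 4·9 + 1|_9 = 37 ⇒ 36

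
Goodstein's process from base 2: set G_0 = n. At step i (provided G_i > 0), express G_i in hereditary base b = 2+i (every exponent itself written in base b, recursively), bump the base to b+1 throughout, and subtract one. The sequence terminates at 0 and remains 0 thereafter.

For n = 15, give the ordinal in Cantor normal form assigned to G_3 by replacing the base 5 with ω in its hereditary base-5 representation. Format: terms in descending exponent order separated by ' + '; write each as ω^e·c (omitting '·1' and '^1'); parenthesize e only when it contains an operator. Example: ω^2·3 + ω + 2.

ω^(ω + 1) + ω^ω + 2

G_0 = 15. HB_2(15) = 2^(2 + 1) + 2^2 + 2 + 1. Bump = 112. G_1 = 111.
G_1 = 111. HB_3(111) = 3^(3 + 1) + 3^3 + 3. Bump = 1284. G_2 = 1283.
G_2 = 1283. HB_4(1283) = 4^(4 + 1) + 4^4 + 3. Bump = 18753. G_3 = 18752.
G_3 = 18752. HB_5(18752) = 5^(5 + 1) + 5^5 + 2. Bump = 326594. G_4 = 326593.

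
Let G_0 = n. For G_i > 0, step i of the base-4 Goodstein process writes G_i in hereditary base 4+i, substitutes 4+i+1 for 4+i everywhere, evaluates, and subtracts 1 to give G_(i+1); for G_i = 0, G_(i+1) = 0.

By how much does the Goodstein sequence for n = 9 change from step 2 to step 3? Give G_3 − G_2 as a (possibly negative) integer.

(0) 9|_4 = 2·4 + 1 ↦ 2·5 + 1|_5 = 11 ⇒ 10
(1) 10|_5 = 2·5 ↦ 2·6|_6 = 12 ⇒ 11
(2) 11|_6 = 6 + 5 ↦ 7 + 5|_7 = 12 ⇒ 11

0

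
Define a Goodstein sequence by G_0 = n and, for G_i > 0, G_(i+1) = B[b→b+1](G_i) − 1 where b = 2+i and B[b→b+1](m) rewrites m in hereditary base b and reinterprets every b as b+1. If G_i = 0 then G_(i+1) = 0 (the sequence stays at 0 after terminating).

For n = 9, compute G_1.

81

i=0: 9 = 2^(2 + 1) + 1 (b=2); 2→3: 3^(3 + 1) + 1 = 82; 82−1 = 81
i=1: 81 = 3^(3 + 1) (b=3); 3→4: 4^(4 + 1) = 1024; 1024−1 = 1023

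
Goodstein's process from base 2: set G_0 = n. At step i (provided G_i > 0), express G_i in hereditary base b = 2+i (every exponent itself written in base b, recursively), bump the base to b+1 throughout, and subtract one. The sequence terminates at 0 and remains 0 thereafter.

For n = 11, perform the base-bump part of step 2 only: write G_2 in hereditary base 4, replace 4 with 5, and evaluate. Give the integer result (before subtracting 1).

15628

G_0=11  [base 2] 2^(2 + 1) + 2 + 1  →[2↦3]→  3^(3 + 1) + 3 + 1 = 85  −1 ⇒ G_1=84
G_1=84  [base 3] 3^(3 + 1) + 3  →[3↦4]→  4^(4 + 1) + 4 = 1028  −1 ⇒ G_2=1027
G_2=1027  [base 4] 4^(4 + 1) + 3  →[4↦5]→  5^(5 + 1) + 3 = 15628  −1 ⇒ G_3=15627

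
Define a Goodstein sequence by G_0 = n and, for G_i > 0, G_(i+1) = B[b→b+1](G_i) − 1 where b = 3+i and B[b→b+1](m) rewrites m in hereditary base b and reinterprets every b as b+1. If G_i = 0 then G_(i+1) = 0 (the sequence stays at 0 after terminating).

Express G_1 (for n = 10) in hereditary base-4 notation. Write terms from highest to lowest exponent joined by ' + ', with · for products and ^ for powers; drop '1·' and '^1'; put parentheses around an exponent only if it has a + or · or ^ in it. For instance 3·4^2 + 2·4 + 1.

4^2

step 0: 10 = 3^2 + 1; sub 4 for 3: 4^2 + 1; = 17; G_1 = 17−1 = 16
step 1: 16 = 4^2; sub 5 for 4: 5^2; = 25; G_2 = 25−1 = 24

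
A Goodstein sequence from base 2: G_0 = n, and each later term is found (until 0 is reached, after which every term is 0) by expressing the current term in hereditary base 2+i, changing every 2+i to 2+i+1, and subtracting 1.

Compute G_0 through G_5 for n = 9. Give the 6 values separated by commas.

G_0=9  [base 2] 2^(2 + 1) + 1  →[2↦3]→  3^(3 + 1) + 1 = 82  −1 ⇒ G_1=81
G_1=81  [base 3] 3^(3 + 1)  →[3↦4]→  4^(4 + 1) = 1024  −1 ⇒ G_2=1023
G_2=1023  [base 4] 3·4^4 + 3·4^3 + 3·4^2 + 3·4 + 3  →[4↦5]→  3·5^5 + 3·5^3 + 3·5^2 + 3·5 + 3 = 9843  −1 ⇒ G_3=9842
G_3=9842  [base 5] 3·5^5 + 3·5^3 + 3·5^2 + 3·5 + 2  →[5↦6]→  3·6^6 + 3·6^3 + 3·6^2 + 3·6 + 2 = 140744  −1 ⇒ G_4=140743
G_4=140743  [base 6] 3·6^6 + 3·6^3 + 3·6^2 + 3·6 + 1  →[6↦7]→  3·7^7 + 3·7^3 + 3·7^2 + 3·7 + 1 = 2471827  −1 ⇒ G_5=2471826

9, 81, 1023, 9842, 140743, 2471826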